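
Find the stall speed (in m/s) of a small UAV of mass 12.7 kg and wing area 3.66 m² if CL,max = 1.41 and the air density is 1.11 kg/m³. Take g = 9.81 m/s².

V_stall = 6.6 m/s

Weight W = mg = 12.7 × 9.81 = 124.6 N.
V_stall = √(2W/(ρ·S·CL,max)) = √(2 × 124.6 / (1.11 × 3.66 × 1.41))
V_stall = √43.5 = 6.6 m/s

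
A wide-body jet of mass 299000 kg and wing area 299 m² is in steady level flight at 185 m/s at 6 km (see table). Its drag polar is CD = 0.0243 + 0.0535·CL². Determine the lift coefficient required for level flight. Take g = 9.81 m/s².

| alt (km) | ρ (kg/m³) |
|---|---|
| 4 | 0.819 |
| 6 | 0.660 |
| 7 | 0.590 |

CL = 0.869

At 6 km, from the table: ρ = 0.660 kg/m³.
Level flight ⇒ L = W = m·g = 299000 × 9.81 = 2.9332×10^6 N.
q = ½ρv² = ½ × 0.66 × 185² = 11290 Pa.
CL = W/(q·S) = 2.9332×10^6 / (11290 × 299) = 0.8686.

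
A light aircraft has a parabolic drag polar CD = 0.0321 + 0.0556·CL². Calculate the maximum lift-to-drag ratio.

For CD = CD0 + K·CL², (L/D)max occurs at CL* = √(CD0/K) and equals 1/(2√(K·CD0)).
(L/D)max = 1/(2√(0.0556 × 0.0321)) = 1/(2 × 0.04225) = 11.8

(L/D)max = 11.8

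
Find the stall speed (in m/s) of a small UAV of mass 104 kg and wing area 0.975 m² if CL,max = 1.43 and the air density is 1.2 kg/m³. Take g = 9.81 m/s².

V_stall = 34.9 m/s

At stall, lift equals weight: L = W = m·g = 104 × 9.81 = 1020 N.
V_stall = √(2W/(ρ·S·CL,max)) = √(2 × 1020 / (1.2 × 0.975 × 1.43))
V_stall = √1220 = 34.9 m/s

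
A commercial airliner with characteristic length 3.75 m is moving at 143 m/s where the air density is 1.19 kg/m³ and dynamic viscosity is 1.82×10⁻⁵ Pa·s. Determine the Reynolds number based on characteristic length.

Re = ρ·v·c/μ = 1.19 × 143 × 3.75 / (1.82×10⁻⁵) = 3.51×10^7

Re = 3.51×10^7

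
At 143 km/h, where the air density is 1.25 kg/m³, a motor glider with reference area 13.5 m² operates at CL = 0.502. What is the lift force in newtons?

Convert speed: v = 143 km/h ÷ 3.6 = 39.72 m/s.
L = ½ρv²S·CL = ½ × 1.25 × 39.72² × 13.5 × 0.502 = 6680 N ≈ 6.68 kN

L = 6680 N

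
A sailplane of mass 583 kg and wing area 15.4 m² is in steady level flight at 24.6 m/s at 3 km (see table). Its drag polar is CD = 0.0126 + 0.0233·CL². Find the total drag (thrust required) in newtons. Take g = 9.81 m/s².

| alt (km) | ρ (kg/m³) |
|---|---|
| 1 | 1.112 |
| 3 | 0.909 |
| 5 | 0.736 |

D = 233 N

At 3 km, from the table: ρ = 0.909 kg/m³.
Level flight ⇒ L = W = m·g = 583 × 9.81 = 5719.2 N.
q = ½ρv² = ½ × 0.909 × 24.6² = 275 Pa.
CL = 2W/(ρv²S) = 2×5719.2/(0.909×24.6²×15.4) = 1.35.
CD = 0.0126 + 0.0233 × 1.35² = 0.05508.
D = q·S·CD = 275 × 15.4 × 0.05508 = 233.3 N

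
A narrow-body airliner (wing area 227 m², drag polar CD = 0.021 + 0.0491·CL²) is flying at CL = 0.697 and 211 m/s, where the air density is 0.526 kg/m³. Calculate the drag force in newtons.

D = 1.19×10^5 N

CD = 0.021 + 0.0491 × 0.697² = 0.04485
D = ½ρv²S·CD = ½ × 0.526 × 211² × 227 × 0.04485 = 1.19×10^5 N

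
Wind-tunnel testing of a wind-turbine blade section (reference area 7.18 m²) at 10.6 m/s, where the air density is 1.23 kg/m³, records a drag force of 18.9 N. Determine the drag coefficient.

From D = ½ρv²S·CD, rearranging gives CD = 2D/(ρv²S).
CD = 2 × 18.9 / (1.23 × 10.6² × 7.18) = 0.0381

CD = 0.0381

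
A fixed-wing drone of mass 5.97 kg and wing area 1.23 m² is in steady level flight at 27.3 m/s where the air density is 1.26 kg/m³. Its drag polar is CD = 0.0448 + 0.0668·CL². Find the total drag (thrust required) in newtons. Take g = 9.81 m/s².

Level flight ⇒ L = W = m·g = 5.97 × 9.81 = 58.566 N.
q = ½ρv² = ½ × 1.26 × 27.3² = 469.5 Pa.
Required CL = L/(qS) = 58.566/(469.5·1.23) = 0.1014.
CD = 0.0448 + 0.0668 × 0.1014² = 0.04549.
D = q·S·CD = 469.5 × 1.23 × 0.04549 = 26.27 N

D = 26.3 N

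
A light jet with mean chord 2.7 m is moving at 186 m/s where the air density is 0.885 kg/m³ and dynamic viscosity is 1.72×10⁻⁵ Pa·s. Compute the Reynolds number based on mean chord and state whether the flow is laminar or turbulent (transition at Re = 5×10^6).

Re = 2.58×10^7 (turbulent)

Re = ρ·v·c/μ = 0.885 × 186 × 2.7 / (1.72×10⁻⁵) = 2.58×10^7
Since 2.58×10^7 > 5×10^6, the flow is turbulent.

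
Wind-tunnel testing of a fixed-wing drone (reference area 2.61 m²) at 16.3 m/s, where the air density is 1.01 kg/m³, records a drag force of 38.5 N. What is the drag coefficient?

CD = 0.11

From D = ½ρv²S·CD, rearranging gives CD = 2D/(ρv²S).
CD = 2 × 38.5 / (1.01 × 16.3² × 2.61) = 0.11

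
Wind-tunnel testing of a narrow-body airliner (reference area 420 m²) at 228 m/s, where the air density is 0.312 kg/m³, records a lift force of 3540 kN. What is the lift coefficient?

From L = ½ρv²S·CL, rearranging gives CL = 2L/(ρv²S).
CL = 2 × 3.54×10^6 / (0.312 × 228² × 420) = 1.04

CL = 1.04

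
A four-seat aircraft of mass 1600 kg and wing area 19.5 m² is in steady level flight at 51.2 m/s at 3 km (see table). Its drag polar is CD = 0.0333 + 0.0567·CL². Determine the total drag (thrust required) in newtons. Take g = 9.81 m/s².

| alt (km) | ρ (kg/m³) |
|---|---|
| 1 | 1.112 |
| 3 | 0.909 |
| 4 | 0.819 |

D = 1370 N

At 3 km, from the table: ρ = 0.909 kg/m³.
In steady level flight, lift balances weight: W = mg = 1600 × 9.81 = 15696 N.
Dynamic pressure q = 0.5 × 0.909 × 51.2² = 1191 Pa.
CL = 2W/(ρv²S) = 2×15696/(0.909×51.2²×19.5) = 0.6756.
CD = 0.0333 + 0.0567 × 0.6756² = 0.05918.
D = q·S·CD = 1191 × 19.5 × 0.05918 = 1375 N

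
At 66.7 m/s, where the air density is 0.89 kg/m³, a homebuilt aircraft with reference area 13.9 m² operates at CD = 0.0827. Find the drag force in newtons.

D = 2280 N

D = ½ρv²S·CD = ½ × 0.89 × 66.7² × 13.9 × 0.0827 = 2280 N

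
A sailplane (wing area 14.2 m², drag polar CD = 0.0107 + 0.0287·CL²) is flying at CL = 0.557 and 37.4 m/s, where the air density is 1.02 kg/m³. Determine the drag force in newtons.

CD = 0.0107 + 0.0287 × 0.557² = 0.0196
D = ½ρv²S·CD = ½ × 1.02 × 37.4² × 14.2 × 0.0196 = 199 N

D = 199 N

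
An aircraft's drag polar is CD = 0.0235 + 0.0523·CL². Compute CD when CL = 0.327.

CD = 0.0291

CD = 0.0235 + 0.0523 × 0.327² = 0.0235 + 0.005592 = 0.0291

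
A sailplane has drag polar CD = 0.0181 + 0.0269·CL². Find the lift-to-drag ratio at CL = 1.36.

L/D = 20

CD = 0.0181 + 0.0269 × 1.36² = 0.06785
L/D = CL/CD = 1.36 / 0.06785 = 20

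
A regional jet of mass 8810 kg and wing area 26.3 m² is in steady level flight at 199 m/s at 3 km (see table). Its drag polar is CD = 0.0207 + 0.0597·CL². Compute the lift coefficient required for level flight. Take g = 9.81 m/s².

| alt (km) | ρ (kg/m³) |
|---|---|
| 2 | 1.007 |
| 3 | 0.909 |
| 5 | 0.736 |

CL = 0.183

At 3 km, from the table: ρ = 0.909 kg/m³.
Level flight ⇒ L = W = m·g = 8810 × 9.81 = 86426 N.
Dynamic pressure q = 0.5 × 0.909 × 199² = 18000 Pa.
CL = W/(q·S) = 86426 / (18000 × 26.3) = 0.1826.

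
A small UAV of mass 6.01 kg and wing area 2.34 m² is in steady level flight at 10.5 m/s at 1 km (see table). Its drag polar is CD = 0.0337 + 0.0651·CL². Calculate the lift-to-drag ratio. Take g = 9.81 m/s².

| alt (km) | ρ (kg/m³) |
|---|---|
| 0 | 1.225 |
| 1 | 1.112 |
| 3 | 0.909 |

At 1 km, from the table: ρ = 1.112 kg/m³.
In steady level flight, lift balances weight: W = mg = 6.01 × 9.81 = 58.958 N.
Dynamic pressure q = 0.5 × 1.112 × 10.5² = 61.3 Pa.
CL = 2W/(ρv²S) = 2×58.958/(1.112×10.5²×2.34) = 0.411.
CD = 0.0337 + 0.0651 × 0.411² = 0.0447.
L/D = CL/CD = 0.411 / 0.0447 = 9.2

L/D = 9.2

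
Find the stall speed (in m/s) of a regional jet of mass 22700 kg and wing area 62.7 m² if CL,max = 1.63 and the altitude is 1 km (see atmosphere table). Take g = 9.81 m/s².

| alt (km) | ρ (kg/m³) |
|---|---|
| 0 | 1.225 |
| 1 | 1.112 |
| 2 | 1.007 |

V_stall = 62.6 m/s

At 1 km, from the table: ρ = 1.112 kg/m³.
At stall, lift equals weight: L = W = m·g = 22700 × 9.81 = 2.227×10^5 N.
V_stall = √(2W/(ρ·S·CL,max)) = √(2 × 2.227×10^5 / (1.112 × 62.7 × 1.63))
V_stall = √3919 = 62.6 m/s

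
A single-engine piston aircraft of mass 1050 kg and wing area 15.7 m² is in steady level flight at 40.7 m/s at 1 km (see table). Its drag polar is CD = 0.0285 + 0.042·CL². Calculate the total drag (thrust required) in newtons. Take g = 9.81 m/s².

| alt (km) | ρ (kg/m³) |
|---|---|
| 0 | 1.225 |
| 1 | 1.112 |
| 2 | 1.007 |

D = 720 N

At 1 km, from the table: ρ = 1.112 kg/m³.
Level flight ⇒ L = W = m·g = 1050 × 9.81 = 10300 N.
Dynamic pressure q = 0.5 × 1.112 × 40.7² = 921 Pa.
Required CL = L/(qS) = 10300/(921·15.7) = 0.7124.
CD = 0.0285 + 0.042 × 0.7124² = 0.04981.
D = q·S·CD = 921 × 15.7 × 0.04981 = 720.3 N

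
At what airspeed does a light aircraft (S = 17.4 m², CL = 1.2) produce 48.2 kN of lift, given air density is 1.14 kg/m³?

L = ½ρv²S·CL ⇒ v = √(2L/(ρ·S·CL))
v = √(2 × 48200 / (1.14 × 17.4 × 1.2)) = √4050 = 63.6 m/s

v = 63.6 m/s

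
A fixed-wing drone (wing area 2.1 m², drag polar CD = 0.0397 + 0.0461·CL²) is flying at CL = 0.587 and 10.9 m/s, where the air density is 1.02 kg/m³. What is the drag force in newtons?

D = 7.07 N

CD = 0.0397 + 0.0461 × 0.587² = 0.05558
D = ½ρv²S·CD = ½ × 1.02 × 10.9² × 2.1 × 0.05558 = 7.07 N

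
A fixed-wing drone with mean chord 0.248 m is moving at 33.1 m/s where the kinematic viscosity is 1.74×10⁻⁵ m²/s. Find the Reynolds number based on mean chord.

Re = v·c/ν = 33.1 × 0.248 / (1.74×10⁻⁵) = 4.72×10^5

Re = 4.72×10^5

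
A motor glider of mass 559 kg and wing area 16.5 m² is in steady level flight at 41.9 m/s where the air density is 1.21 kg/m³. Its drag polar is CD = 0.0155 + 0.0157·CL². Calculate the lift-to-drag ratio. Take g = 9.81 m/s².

L/D = 18.4

In steady level flight, lift balances weight: W = mg = 559 × 9.81 = 5483.8 N.
Dynamic pressure q = 0.5 × 1.21 × 41.9² = 1062 Pa.
Required CL = L/(qS) = 5483.8/(1062·16.5) = 0.3129.
CD = 0.0155 + 0.0157 × 0.3129² = 0.01704.
L/D = CL/CD = 0.3129 / 0.01704 = 18.4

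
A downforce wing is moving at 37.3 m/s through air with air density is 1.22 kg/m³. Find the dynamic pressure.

q = 849 Pa

q = ½ρv² = ½ × 1.22 × 37.3² = 849 Pa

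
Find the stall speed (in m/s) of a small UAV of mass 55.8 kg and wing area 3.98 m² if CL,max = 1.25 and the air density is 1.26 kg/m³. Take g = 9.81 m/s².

V_stall = 13.2 m/s

At stall, lift equals weight: L = W = m·g = 55.8 × 9.81 = 547.4 N.
From L = ½ρV²S·CL,max = W: V_stall = √(2W/(ρSCL,max)) = √(2·547.4/(1.26·3.98·1.25))
V_stall = √174.7 = 13.2 m/s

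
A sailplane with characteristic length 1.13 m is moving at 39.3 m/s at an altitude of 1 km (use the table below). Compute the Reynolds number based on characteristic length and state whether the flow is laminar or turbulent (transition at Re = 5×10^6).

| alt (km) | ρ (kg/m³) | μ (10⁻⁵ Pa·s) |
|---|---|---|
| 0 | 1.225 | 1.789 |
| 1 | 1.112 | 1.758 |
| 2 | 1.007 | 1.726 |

At 1 km, from the table: ρ = 1.112 kg/m³, μ = 1.758×10⁻⁵ Pa·s.
Re = ρ·v·c/μ = 1.112 × 39.3 × 1.13 / (1.758×10⁻⁵) = 2.81×10^6
Since 2.81×10^6 < 5×10^6, the flow is laminar.

Re = 2.81×10^6 (laminar)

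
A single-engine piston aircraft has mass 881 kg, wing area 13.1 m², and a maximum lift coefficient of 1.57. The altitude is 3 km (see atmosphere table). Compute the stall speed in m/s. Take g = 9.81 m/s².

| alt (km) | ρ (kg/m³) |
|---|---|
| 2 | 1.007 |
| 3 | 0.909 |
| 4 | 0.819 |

At 3 km, from the table: ρ = 0.909 kg/m³.
Weight W = mg = 881 × 9.81 = 8643 N.
V_stall = √(2W/(ρ·S·CL,max)) = √(2 × 8643 / (0.909 × 13.1 × 1.57))
V_stall = √924.6 = 30.4 m/s

V_stall = 30.4 m/s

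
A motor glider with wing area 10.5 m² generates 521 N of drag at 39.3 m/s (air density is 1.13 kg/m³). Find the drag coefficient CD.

CD = 0.0569

From D = ½ρv²S·CD, rearranging gives CD = 2D/(ρv²S).
CD = 2 × 521 / (1.13 × 39.3² × 10.5) = 0.0569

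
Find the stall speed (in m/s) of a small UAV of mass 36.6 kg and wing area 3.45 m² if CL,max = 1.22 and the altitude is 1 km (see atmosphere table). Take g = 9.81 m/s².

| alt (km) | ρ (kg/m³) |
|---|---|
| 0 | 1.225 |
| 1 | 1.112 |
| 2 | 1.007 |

At 1 km, from the table: ρ = 1.112 kg/m³.
At stall, lift equals weight: L = W = m·g = 36.6 × 9.81 = 359 N.
V_stall = √(2W/(ρ·S·CL,max)) = √(2 × 359 / (1.112 × 3.45 × 1.22))
V_stall = √153.4 = 12.4 m/s

V_stall = 12.4 m/s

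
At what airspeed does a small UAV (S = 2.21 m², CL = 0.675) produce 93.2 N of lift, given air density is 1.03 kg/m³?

v = 11 m/s

L = ½ρv²S·CL ⇒ v = √(2L/(ρ·S·CL))
v = √(2 × 93.2 / (1.03 × 2.21 × 0.675)) = √121.3 = 11 m/s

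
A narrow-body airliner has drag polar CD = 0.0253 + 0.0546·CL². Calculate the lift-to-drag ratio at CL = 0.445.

CD = 0.0253 + 0.0546 × 0.445² = 0.03611
L/D = CL/CD = 0.445 / 0.03611 = 12.3

L/D = 12.3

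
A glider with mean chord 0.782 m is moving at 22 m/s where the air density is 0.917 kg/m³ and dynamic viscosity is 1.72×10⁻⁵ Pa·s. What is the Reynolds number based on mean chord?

Re = ρ·v·c/μ = 0.917 × 22 × 0.782 / (1.72×10⁻⁵) = 9.17×10^5

Re = 9.17×10^5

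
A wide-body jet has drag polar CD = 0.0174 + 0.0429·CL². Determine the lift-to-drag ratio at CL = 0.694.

L/D = 18.2

CD = 0.0174 + 0.0429 × 0.694² = 0.03806
L/D = CL/CD = 0.694 / 0.03806 = 18.2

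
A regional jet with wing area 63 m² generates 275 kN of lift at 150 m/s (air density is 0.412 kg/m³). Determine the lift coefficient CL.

From L = ½ρv²S·CL, rearranging gives CL = 2L/(ρv²S).
CL = 2 × 2.75×10^5 / (0.412 × 150² × 63) = 0.942

CL = 0.942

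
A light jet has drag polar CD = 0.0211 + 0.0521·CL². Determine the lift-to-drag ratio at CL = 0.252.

CD = 0.0211 + 0.0521 × 0.252² = 0.02441
L/D = CL/CD = 0.252 / 0.02441 = 10.3

L/D = 10.3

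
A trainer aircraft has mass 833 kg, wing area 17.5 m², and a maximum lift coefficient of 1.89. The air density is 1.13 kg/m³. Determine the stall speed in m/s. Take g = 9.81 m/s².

V_stall = 20.9 m/s

Weight W = mg = 833 × 9.81 = 8172 N.
From L = ½ρV²S·CL,max = W: V_stall = √(2W/(ρSCL,max)) = √(2·8172/(1.13·17.5·1.89))
V_stall = √437.3 = 20.9 m/s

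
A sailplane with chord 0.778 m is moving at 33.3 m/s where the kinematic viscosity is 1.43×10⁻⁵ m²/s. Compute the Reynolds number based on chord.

Re = 1.81×10^6

Re = v·c/ν = 33.3 × 0.778 / (1.43×10⁻⁵) = 1.81×10^6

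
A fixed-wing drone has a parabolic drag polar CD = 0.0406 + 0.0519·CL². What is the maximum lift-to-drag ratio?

For CD = CD0 + K·CL², (L/D)max occurs at CL* = √(CD0/K) and equals 1/(2√(K·CD0)).
(L/D)max = 1/(2√(0.0519 × 0.0406)) = 1/(2 × 0.0459) = 10.9

(L/D)max = 10.9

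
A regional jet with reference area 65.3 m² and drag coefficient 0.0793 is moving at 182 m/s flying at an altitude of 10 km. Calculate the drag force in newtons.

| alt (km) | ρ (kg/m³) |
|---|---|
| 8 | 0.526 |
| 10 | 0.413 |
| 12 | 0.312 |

At 10 km, from the table: ρ = 0.413 kg/m³.
D = ½ρv²S·CD = ½ × 0.413 × 182² × 65.3 × 0.0793 = 35400 N ≈ 35.4 kN

D = 35400 N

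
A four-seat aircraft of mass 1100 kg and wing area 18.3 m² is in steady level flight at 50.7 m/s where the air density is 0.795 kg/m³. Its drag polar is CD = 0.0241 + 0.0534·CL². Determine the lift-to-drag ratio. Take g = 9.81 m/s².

L/D = 13.8

Level flight ⇒ L = W = m·g = 1100 × 9.81 = 10791 N.
q = ½ρv² = ½ × 0.795 × 50.7² = 1022 Pa.
CL = 2W/(ρv²S) = 2×10791/(0.795×50.7²×18.3) = 0.5771.
CD = 0.0241 + 0.0534 × 0.5771² = 0.04189.
L/D = CL/CD = 0.5771 / 0.04189 = 13.8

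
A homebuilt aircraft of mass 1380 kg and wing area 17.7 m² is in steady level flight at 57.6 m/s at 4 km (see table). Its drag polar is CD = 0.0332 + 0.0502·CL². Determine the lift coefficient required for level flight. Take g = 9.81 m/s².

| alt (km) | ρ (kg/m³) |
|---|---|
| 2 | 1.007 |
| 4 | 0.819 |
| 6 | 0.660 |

CL = 0.563

At 4 km, from the table: ρ = 0.819 kg/m³.
Level flight ⇒ L = W = m·g = 1380 × 9.81 = 13538 N.
q = ½ρv² = ½ × 0.819 × 57.6² = 1359 Pa.
CL = W/(q·S) = 13538 / (1359 × 17.7) = 0.563.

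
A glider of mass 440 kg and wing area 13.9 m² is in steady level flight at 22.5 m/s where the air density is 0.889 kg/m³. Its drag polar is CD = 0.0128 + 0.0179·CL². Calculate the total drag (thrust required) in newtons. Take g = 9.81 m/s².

Weight W = mg = 440 × 9.81 = 4316.4 N; in level flight L = W.
q = ½ρv² = ½ × 0.889 × 22.5² = 225 Pa.
CL = W/(q·S) = 4316.4 / (225 × 13.9) = 1.38.
CD = 0.0128 + 0.0179 × 1.38² = 0.04689.
D = q·S·CD = 225 × 13.9 × 0.04689 = 146.7 N

D = 147 N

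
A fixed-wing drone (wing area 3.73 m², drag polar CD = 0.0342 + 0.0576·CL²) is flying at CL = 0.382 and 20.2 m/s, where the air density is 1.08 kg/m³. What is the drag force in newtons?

CD = 0.0342 + 0.0576 × 0.382² = 0.04261
D = ½ρv²S·CD = ½ × 1.08 × 20.2² × 3.73 × 0.04261 = 35 N

D = 35 N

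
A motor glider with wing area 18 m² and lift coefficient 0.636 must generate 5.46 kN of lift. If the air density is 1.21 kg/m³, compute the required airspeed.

L = ½ρv²S·CL ⇒ v = √(2L/(ρ·S·CL))
v = √(2 × 5460 / (1.21 × 18 × 0.636)) = √788.3 = 28.1 m/s

v = 28.1 m/s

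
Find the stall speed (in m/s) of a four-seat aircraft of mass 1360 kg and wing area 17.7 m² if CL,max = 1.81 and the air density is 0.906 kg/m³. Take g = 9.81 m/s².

V_stall = 30.3 m/s

At stall, lift equals weight: L = W = m·g = 1360 × 9.81 = 13340 N.
From L = ½ρV²S·CL,max = W: V_stall = √(2W/(ρSCL,max)) = √(2·13340/(0.906·17.7·1.81))
V_stall = √919.3 = 30.3 m/s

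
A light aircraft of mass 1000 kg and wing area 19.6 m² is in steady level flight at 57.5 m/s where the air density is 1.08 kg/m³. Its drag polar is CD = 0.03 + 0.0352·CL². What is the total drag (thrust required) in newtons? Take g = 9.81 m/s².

Level flight ⇒ L = W = m·g = 1000 × 9.81 = 9810 N.
q = ½ρv² = ½ × 1.08 × 57.5² = 1785 Pa.
Required CL = L/(qS) = 9810/(1785·19.6) = 0.2803.
CD = 0.03 + 0.0352 × 0.2803² = 0.03277.
D = q·S·CD = 1785 × 19.6 × 0.03277 = 1147 N

D = 1150 N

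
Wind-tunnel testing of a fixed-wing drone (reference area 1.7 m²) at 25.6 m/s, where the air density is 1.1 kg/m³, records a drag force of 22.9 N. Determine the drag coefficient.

CD = 0.0374

From D = ½ρv²S·CD, rearranging gives CD = 2D/(ρv²S).
CD = 2 × 22.9 / (1.1 × 25.6² × 1.7) = 0.0374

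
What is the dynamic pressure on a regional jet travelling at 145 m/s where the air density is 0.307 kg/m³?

q = 3230 Pa

q = ½ρv² = ½ × 0.307 × 145² = 3230 Pa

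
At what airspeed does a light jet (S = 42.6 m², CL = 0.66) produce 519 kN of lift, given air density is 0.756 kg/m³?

v = 221 m/s

L = ½ρv²S·CL ⇒ v = √(2L/(ρ·S·CL))
v = √(2 × 5.19×10^5 / (0.756 × 42.6 × 0.66)) = √48830 = 221 m/s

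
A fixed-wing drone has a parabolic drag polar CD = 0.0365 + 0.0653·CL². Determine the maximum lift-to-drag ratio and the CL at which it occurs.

(L/D)max = 10.2, at CL = 0.748

For CD = CD0 + K·CL², (L/D)max occurs at CL* = √(CD0/K) and equals 1/(2√(K·CD0)).
(L/D)max = 1/(2√(0.0653 × 0.0365)) = 1/(2 × 0.04882) = 10.2
CL* = √(0.0365/0.0653) = 0.748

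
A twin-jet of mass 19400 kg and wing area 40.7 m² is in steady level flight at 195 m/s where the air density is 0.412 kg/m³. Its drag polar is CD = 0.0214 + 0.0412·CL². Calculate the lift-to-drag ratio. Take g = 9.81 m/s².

L/D = 16.5

Weight W = mg = 19400 × 9.81 = 1.9031×10^5 N; in level flight L = W.
q = ½ρv² = ½ × 0.412 × 195² = 7833 Pa.
CL = 2W/(ρv²S) = 2×1.9031×10^5/(0.412×195²×40.7) = 0.597.
CD = 0.0214 + 0.0412 × 0.597² = 0.03608.
L/D = CL/CD = 0.597 / 0.03608 = 16.5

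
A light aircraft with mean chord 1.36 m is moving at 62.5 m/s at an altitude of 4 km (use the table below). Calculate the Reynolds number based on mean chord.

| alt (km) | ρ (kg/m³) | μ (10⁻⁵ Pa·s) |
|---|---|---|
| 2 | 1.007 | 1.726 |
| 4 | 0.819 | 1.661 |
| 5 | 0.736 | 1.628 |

Re = 4.19×10^6

At 4 km, from the table: ρ = 0.819 kg/m³, μ = 1.661×10⁻⁵ Pa·s.
Re = ρ·v·c/μ = 0.819 × 62.5 × 1.36 / (1.661×10⁻⁵) = 4.19×10^6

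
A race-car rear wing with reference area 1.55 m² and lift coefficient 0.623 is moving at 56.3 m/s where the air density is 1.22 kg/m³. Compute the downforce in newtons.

L = 1870 N

Dynamic pressure q = ½ρv² = ½ × 1.22 × 56.3² = 1934 Pa.
L = q·S·CL = 1934 × 1.55 × 0.623 = 1870 N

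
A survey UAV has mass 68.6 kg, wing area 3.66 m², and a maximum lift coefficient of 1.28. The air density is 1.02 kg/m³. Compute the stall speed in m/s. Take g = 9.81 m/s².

V_stall = 16.8 m/s

Weight W = mg = 68.6 × 9.81 = 673 N.
From L = ½ρV²S·CL,max = W: V_stall = √(2W/(ρSCL,max)) = √(2·673/(1.02·3.66·1.28))
V_stall = √281.7 = 16.8 m/s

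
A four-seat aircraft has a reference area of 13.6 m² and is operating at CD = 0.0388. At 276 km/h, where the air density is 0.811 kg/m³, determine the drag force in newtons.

D = 1260 N

Convert speed: v = 276 km/h ÷ 3.6 = 76.67 m/s.
D = ½ρv²S·CD = ½ × 0.811 × 76.67² × 13.6 × 0.0388 = 1260 N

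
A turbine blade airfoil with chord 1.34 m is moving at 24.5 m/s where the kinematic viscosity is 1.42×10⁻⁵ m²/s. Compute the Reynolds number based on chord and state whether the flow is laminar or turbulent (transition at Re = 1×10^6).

Re = 2.31×10^6 (turbulent)

Re = v·c/ν = 24.5 × 1.34 / (1.42×10⁻⁵) = 2.31×10^6
Since 2.31×10^6 > 1×10^6, the flow is turbulent.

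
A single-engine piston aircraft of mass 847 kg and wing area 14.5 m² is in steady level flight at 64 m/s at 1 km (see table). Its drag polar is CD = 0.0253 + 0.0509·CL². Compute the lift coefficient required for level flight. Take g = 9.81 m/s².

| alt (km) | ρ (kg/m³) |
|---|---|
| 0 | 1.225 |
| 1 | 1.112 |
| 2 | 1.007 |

At 1 km, from the table: ρ = 1.112 kg/m³.
In steady level flight, lift balances weight: W = mg = 847 × 9.81 = 8309.1 N.
Dynamic pressure q = 0.5 × 1.112 × 64² = 2277 Pa.
CL = W/(q·S) = 8309.1 / (2277 × 14.5) = 0.2516.

CL = 0.252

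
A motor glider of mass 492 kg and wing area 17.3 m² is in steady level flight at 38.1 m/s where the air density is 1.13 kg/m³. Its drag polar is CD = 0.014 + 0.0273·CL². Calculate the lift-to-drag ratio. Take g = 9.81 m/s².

L/D = 19.8

Level flight ⇒ L = W = m·g = 492 × 9.81 = 4826.5 N.
q = ½ρv² = ½ × 1.13 × 38.1² = 820.2 Pa.
Required CL = L/(qS) = 4826.5/(820.2·17.3) = 0.3402.
CD = 0.014 + 0.0273 × 0.3402² = 0.01716.
L/D = CL/CD = 0.3402 / 0.01716 = 19.8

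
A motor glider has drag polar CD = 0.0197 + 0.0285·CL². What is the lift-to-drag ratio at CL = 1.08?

L/D = 20.4

CD = 0.0197 + 0.0285 × 1.08² = 0.05294
L/D = CL/CD = 1.08 / 0.05294 = 20.4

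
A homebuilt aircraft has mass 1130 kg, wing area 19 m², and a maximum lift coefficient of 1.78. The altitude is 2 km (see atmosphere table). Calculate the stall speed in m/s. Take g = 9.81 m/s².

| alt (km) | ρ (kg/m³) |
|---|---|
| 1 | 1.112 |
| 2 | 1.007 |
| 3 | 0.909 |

V_stall = 25.5 m/s

At 2 km, from the table: ρ = 1.007 kg/m³.
At stall, lift equals weight: L = W = m·g = 1130 × 9.81 = 11090 N.
V_stall = √(2W/(ρ·S·CL,max)) = √(2 × 11090 / (1.007 × 19 × 1.78))
V_stall = √651 = 25.5 m/s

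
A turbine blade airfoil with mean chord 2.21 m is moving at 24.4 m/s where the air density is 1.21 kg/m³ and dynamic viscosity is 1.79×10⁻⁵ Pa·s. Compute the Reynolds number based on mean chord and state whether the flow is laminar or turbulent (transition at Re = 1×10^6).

Re = ρ·v·c/μ = 1.21 × 24.4 × 2.21 / (1.79×10⁻⁵) = 3.65×10^6
Since 3.65×10^6 > 1×10^6, the flow is turbulent.

Re = 3.65×10^6 (turbulent)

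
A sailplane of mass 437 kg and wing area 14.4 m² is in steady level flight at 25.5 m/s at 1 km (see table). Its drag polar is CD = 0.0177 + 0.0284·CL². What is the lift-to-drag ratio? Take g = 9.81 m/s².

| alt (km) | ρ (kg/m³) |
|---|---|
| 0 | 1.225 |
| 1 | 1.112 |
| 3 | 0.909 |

At 1 km, from the table: ρ = 1.112 kg/m³.
Weight W = mg = 437 × 9.81 = 4287 N; in level flight L = W.
Dynamic pressure q = 0.5 × 1.112 × 25.5² = 361.5 Pa.
Required CL = L/(qS) = 4287/(361.5·14.4) = 0.8234.
CD = 0.0177 + 0.0284 × 0.8234² = 0.03696.
L/D = CL/CD = 0.8234 / 0.03696 = 22.3

L/D = 22.3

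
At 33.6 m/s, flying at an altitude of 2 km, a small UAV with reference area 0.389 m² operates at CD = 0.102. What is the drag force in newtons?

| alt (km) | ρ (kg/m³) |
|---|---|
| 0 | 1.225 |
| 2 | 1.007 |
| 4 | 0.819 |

D = 22.6 N

At 2 km, from the table: ρ = 1.007 kg/m³.
D = ½ρv²S·CD = ½ × 1.007 × 33.6² × 0.389 × 0.102 = 22.6 N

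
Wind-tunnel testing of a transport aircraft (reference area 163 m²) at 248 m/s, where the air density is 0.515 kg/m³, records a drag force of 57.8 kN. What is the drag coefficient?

From D = ½ρv²S·CD, rearranging gives CD = 2D/(ρv²S).
CD = 2 × 57800 / (0.515 × 248² × 163) = 0.0224

CD = 0.0224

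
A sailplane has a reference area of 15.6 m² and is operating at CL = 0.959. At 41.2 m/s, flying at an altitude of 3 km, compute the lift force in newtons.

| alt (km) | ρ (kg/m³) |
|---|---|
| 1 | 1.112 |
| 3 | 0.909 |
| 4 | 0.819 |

At 3 km, from the table: ρ = 0.909 kg/m³.
Dynamic pressure q = ½ρv² = ½ × 0.909 × 41.2² = 771.5 Pa.
L = q·S·CL = 771.5 × 15.6 × 0.959 = 11500 N ≈ 11.5 kN

L = 11500 N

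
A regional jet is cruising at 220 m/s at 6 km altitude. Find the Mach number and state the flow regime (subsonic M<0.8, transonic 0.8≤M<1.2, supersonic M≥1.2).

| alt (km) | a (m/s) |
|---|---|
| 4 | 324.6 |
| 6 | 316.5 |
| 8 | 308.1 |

At 6 km, from the table: a = 316.5 m/s.
M = v/a = 220 / 316.5 = 0.695
M = 0.695 → subsonic.

M = 0.695 (subsonic)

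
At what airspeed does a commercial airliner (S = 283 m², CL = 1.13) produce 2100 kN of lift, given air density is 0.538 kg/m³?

L = ½ρv²S·CL ⇒ v = √(2L/(ρ·S·CL))
v = √(2 × 2.1×10^6 / (0.538 × 283 × 1.13)) = √24410 = 156 m/s

v = 156 m/s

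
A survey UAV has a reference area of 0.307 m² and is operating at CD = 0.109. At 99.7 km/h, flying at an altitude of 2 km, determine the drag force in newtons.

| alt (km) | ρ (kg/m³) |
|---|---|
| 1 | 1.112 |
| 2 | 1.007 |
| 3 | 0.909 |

D = 12.9 N

At 2 km, from the table: ρ = 1.007 kg/m³.
Convert speed: v = 99.7 km/h ÷ 3.6 = 27.69 m/s.
D = ½ρv²S·CD = ½ × 1.007 × 27.69² × 0.307 × 0.109 = 12.9 N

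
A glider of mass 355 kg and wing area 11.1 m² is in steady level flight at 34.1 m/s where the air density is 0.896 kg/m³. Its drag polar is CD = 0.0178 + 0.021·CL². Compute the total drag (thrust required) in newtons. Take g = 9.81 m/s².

Level flight ⇒ L = W = m·g = 355 × 9.81 = 3482.6 N.
q = ½ρv² = ½ × 0.896 × 34.1² = 520.9 Pa.
Required CL = L/(qS) = 3482.6/(520.9·11.1) = 0.6023.
CD = 0.0178 + 0.021 × 0.6023² = 0.02542.
D = q·S·CD = 520.9 × 11.1 × 0.02542 = 147 N

D = 147 N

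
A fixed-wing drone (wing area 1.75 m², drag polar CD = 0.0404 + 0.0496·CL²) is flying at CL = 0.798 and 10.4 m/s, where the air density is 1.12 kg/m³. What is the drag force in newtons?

CD = 0.0404 + 0.0496 × 0.798² = 0.07199
D = ½ρv²S·CD = ½ × 1.12 × 10.4² × 1.75 × 0.07199 = 7.63 N

D = 7.63 N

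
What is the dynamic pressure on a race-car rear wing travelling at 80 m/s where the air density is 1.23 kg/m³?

q = 3940 Pa

q = ½ρv² = ½ × 1.23 × 80² = 3940 Pa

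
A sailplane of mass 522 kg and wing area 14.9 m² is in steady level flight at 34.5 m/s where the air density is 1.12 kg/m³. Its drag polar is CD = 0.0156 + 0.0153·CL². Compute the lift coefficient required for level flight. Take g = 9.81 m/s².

Weight W = mg = 522 × 9.81 = 5120.8 N; in level flight L = W.
Dynamic pressure q = 0.5 × 1.12 × 34.5² = 666.5 Pa.
CL = W/(q·S) = 5120.8 / (666.5 × 14.9) = 0.5156.

CL = 0.516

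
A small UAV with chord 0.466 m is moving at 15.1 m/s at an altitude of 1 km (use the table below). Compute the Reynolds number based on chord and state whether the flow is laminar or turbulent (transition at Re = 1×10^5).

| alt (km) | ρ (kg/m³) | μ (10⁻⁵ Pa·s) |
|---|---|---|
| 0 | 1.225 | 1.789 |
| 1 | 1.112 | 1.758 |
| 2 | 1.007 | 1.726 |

Re = 4.45×10^5 (turbulent)

At 1 km, from the table: ρ = 1.112 kg/m³, μ = 1.758×10⁻⁵ Pa·s.
Re = ρ·v·c/μ = 1.112 × 15.1 × 0.466 / (1.758×10⁻⁵) = 4.45×10^5
Since 4.45×10^5 > 1×10^5, the flow is turbulent.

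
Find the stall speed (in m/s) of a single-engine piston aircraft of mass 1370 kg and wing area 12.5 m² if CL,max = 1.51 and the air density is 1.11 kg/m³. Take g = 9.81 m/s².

At stall, lift equals weight: L = W = m·g = 1370 × 9.81 = 13440 N.
From L = ½ρV²S·CL,max = W: V_stall = √(2W/(ρSCL,max)) = √(2·13440/(1.11·12.5·1.51))
V_stall = √1283 = 35.8 m/s

V_stall = 35.8 m/s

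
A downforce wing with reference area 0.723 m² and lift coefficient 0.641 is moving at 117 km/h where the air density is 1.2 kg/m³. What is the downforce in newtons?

L = 294 N

Convert speed: v = 117 km/h ÷ 3.6 = 32.5 m/s.
Dynamic pressure q = ½ρv² = ½ × 1.2 × 32.5² = 633.8 Pa.
L = q·S·CL = 633.8 × 0.723 × 0.641 = 294 N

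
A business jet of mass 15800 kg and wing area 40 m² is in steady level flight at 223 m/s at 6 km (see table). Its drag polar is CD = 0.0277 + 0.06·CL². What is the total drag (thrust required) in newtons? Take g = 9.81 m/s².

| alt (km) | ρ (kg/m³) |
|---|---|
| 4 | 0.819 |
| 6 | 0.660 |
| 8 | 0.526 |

D = 20400 N

At 6 km, from the table: ρ = 0.660 kg/m³.
Level flight ⇒ L = W = m·g = 15800 × 9.81 = 1.55×10^5 N.
Dynamic pressure q = 0.5 × 0.66 × 223² = 16410 Pa.
CL = 2W/(ρv²S) = 2×1.55×10^5/(0.66×223²×40) = 0.2361.
CD = 0.0277 + 0.06 × 0.2361² = 0.03105.
D = q·S·CD = 16410 × 40 × 0.03105 = 20380 N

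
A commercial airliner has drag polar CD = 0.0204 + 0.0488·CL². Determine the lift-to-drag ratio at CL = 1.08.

CD = 0.0204 + 0.0488 × 1.08² = 0.07732
L/D = CL/CD = 1.08 / 0.07732 = 14

L/D = 14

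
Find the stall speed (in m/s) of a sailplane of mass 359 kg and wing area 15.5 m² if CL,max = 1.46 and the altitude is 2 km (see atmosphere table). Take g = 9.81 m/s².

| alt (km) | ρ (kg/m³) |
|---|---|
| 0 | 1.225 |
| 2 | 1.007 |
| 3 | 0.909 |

At 2 km, from the table: ρ = 1.007 kg/m³.
Weight W = mg = 359 × 9.81 = 3522 N.
V_stall = √(2W/(ρ·S·CL,max)) = √(2 × 3522 / (1.007 × 15.5 × 1.46))
V_stall = √309.1 = 17.6 m/s

V_stall = 17.6 m/s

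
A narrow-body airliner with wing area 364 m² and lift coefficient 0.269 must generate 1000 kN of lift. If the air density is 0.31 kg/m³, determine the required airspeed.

v = 257 m/s

L = ½ρv²S·CL ⇒ v = √(2L/(ρ·S·CL))
v = √(2 × 1×10^6 / (0.31 × 364 × 0.269)) = √65890 = 257 m/s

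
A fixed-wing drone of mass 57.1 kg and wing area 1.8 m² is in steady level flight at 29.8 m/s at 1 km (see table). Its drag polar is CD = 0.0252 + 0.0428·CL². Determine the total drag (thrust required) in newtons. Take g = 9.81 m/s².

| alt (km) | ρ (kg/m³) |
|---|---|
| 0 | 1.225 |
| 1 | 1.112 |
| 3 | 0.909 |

D = 37.5 N

At 1 km, from the table: ρ = 1.112 kg/m³.
Weight W = mg = 57.1 × 9.81 = 560.15 N; in level flight L = W.
Dynamic pressure q = 0.5 × 1.112 × 29.8² = 493.8 Pa.
CL = W/(q·S) = 560.15 / (493.8 × 1.8) = 0.6303.
CD = 0.0252 + 0.0428 × 0.6303² = 0.0422.
D = q·S·CD = 493.8 × 1.8 × 0.0422 = 37.51 N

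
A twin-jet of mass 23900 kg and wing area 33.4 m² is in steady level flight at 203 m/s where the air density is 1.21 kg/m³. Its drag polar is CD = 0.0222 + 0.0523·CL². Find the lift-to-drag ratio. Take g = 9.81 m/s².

L/D = 10.7

Level flight ⇒ L = W = m·g = 23900 × 9.81 = 2.3446×10^5 N.
Dynamic pressure q = 0.5 × 1.21 × 203² = 24930 Pa.
CL = 2W/(ρv²S) = 2×2.3446×10^5/(1.21×203²×33.4) = 0.2816.
CD = 0.0222 + 0.0523 × 0.2816² = 0.02635.
L/D = CL/CD = 0.2816 / 0.02635 = 10.7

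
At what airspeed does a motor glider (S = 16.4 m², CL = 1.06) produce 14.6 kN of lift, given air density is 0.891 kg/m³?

L = ½ρv²S·CL ⇒ v = √(2L/(ρ·S·CL))
v = √(2 × 14600 / (0.891 × 16.4 × 1.06)) = √1885 = 43.4 m/s

v = 43.4 m/s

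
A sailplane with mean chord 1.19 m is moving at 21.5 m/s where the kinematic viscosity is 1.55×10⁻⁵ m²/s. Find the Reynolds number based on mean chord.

Re = v·c/ν = 21.5 × 1.19 / (1.55×10⁻⁵) = 1.65×10^6

Re = 1.65×10^6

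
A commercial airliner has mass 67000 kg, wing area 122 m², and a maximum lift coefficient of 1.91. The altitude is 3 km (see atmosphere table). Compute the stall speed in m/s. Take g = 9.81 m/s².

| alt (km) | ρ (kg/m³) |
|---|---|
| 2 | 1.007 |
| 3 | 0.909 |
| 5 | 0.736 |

At 3 km, from the table: ρ = 0.909 kg/m³.
At stall, lift equals weight: L = W = m·g = 67000 × 9.81 = 6.573×10^5 N.
V_stall = √(2W/(ρ·S·CL,max)) = √(2 × 6.573×10^5 / (0.909 × 122 × 1.91))
V_stall = √6206 = 78.8 m/s

V_stall = 78.8 m/s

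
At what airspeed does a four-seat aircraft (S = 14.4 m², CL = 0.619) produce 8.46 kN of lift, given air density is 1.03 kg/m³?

L = ½ρv²S·CL ⇒ v = √(2L/(ρ·S·CL))
v = √(2 × 8460 / (1.03 × 14.4 × 0.619)) = √1843 = 42.9 m/s

v = 42.9 m/s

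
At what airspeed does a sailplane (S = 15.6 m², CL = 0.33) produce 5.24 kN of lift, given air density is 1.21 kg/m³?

L = ½ρv²S·CL ⇒ v = √(2L/(ρ·S·CL))
v = √(2 × 5240 / (1.21 × 15.6 × 0.33)) = √1682 = 41 m/s

v = 41 m/s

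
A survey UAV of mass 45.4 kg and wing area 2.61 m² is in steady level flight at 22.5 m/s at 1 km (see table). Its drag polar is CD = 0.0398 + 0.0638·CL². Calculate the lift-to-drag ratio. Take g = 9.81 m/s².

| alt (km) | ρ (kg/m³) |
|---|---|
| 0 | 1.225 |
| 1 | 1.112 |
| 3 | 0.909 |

At 1 km, from the table: ρ = 1.112 kg/m³.
Level flight ⇒ L = W = m·g = 45.4 × 9.81 = 445.37 N.
Dynamic pressure q = 0.5 × 1.112 × 22.5² = 281.5 Pa.
CL = W/(q·S) = 445.37 / (281.5 × 2.61) = 0.6062.
CD = 0.0398 + 0.0638 × 0.6062² = 0.06325.
L/D = CL/CD = 0.6062 / 0.06325 = 9.59

L/D = 9.59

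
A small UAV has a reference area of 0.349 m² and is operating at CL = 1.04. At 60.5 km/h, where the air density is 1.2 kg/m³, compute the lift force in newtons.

Convert speed: v = 60.5 km/h ÷ 3.6 = 16.81 m/s.
Dynamic pressure q = ½ρv² = ½ × 1.2 × 16.81² = 169.5 Pa.
L = q·S·CL = 169.5 × 0.349 × 1.04 = 61.5 N

L = 61.5 N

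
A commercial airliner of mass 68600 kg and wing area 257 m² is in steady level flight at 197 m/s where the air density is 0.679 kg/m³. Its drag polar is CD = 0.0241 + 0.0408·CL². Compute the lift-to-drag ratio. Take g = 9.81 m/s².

L/D = 7.73

In steady level flight, lift balances weight: W = mg = 68600 × 9.81 = 6.7297×10^5 N.
Dynamic pressure q = 0.5 × 0.679 × 197² = 13180 Pa.
Required CL = L/(qS) = 6.7297×10^5/(13180·257) = 0.1987.
CD = 0.0241 + 0.0408 × 0.1987² = 0.02571.
L/D = CL/CD = 0.1987 / 0.02571 = 7.73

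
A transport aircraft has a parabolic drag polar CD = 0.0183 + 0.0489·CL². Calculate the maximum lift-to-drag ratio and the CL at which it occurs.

For CD = CD0 + K·CL², (L/D)max occurs at CL* = √(CD0/K) and equals 1/(2√(K·CD0)).
(L/D)max = 1/(2√(0.0489 × 0.0183)) = 1/(2 × 0.02991) = 16.7
CL* = √(0.0183/0.0489) = 0.612

(L/D)max = 16.7, at CL = 0.612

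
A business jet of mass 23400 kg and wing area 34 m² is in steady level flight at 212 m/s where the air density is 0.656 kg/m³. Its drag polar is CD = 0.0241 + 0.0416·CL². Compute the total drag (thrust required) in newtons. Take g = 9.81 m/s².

D = 16500 N

Level flight ⇒ L = W = m·g = 23400 × 9.81 = 2.2955×10^5 N.
q = ½ρv² = ½ × 0.656 × 212² = 14740 Pa.
Required CL = L/(qS) = 2.2955×10^5/(14740·34) = 0.458.
CD = 0.0241 + 0.0416 × 0.458² = 0.03283.
D = q·S·CD = 14740 × 34 × 0.03283 = 16450 N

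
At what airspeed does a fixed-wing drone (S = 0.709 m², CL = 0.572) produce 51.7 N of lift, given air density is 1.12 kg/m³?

L = ½ρv²S·CL ⇒ v = √(2L/(ρ·S·CL))
v = √(2 × 51.7 / (1.12 × 0.709 × 0.572)) = √227.6 = 15.1 m/s

v = 15.1 m/s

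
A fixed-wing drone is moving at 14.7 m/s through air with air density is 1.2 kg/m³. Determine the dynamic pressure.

q = ½ρv² = ½ × 1.2 × 14.7² = 130 Pa

q = 130 Pa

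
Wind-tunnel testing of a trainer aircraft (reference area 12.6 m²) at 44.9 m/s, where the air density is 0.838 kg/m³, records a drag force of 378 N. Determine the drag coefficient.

From D = ½ρv²S·CD, rearranging gives CD = 2D/(ρv²S).
CD = 2 × 378 / (0.838 × 44.9² × 12.6) = 0.0355

CD = 0.0355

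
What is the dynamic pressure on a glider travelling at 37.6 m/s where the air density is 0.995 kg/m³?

q = ½ρv² = ½ × 0.995 × 37.6² = 703 Pa

q = 703 Pa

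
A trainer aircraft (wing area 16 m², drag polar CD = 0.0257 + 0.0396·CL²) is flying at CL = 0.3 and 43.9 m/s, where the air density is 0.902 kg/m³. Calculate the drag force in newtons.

CD = 0.0257 + 0.0396 × 0.3² = 0.02926
D = ½ρv²S·CD = ½ × 0.902 × 43.9² × 16 × 0.02926 = 407 N

D = 407 N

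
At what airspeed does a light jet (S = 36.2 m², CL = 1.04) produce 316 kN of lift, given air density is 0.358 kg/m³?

L = ½ρv²S·CL ⇒ v = √(2L/(ρ·S·CL))
v = √(2 × 3.16×10^5 / (0.358 × 36.2 × 1.04)) = √46890 = 217 m/s

v = 217 m/s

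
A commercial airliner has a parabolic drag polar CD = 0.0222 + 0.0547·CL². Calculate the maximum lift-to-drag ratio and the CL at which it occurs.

(L/D)max = 14.3, at CL = 0.637

For CD = CD0 + K·CL², (L/D)max occurs at CL* = √(CD0/K) and equals 1/(2√(K·CD0)).
(L/D)max = 1/(2√(0.0547 × 0.0222)) = 1/(2 × 0.03485) = 14.3
CL* = √(0.0222/0.0547) = 0.637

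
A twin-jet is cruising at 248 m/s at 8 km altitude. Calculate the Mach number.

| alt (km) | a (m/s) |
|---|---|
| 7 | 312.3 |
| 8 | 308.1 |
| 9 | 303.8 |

At 8 km, from the table: a = 308.1 m/s.
M = v/a = 248 / 308.1 = 0.805

M = 0.805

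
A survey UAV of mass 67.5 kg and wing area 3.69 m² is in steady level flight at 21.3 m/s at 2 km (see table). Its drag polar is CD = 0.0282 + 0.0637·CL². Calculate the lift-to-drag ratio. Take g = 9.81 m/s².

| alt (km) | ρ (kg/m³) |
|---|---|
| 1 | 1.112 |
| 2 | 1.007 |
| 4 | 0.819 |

L/D = 11.6

At 2 km, from the table: ρ = 1.007 kg/m³.
Weight W = mg = 67.5 × 9.81 = 662.18 N; in level flight L = W.
Dynamic pressure q = 0.5 × 1.007 × 21.3² = 228.4 Pa.
CL = W/(q·S) = 662.18 / (228.4 × 3.69) = 0.7856.
CD = 0.0282 + 0.0637 × 0.7856² = 0.06751.
L/D = CL/CD = 0.7856 / 0.06751 = 11.6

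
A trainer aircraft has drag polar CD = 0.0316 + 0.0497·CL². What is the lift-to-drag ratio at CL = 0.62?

CD = 0.0316 + 0.0497 × 0.62² = 0.0507
L/D = CL/CD = 0.62 / 0.0507 = 12.2

L/D = 12.2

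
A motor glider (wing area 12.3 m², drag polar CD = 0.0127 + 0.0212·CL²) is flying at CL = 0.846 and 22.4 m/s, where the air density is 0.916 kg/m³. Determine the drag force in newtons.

D = 78.8 N

CD = 0.0127 + 0.0212 × 0.846² = 0.02787
D = ½ρv²S·CD = ½ × 0.916 × 22.4² × 12.3 × 0.02787 = 78.8 N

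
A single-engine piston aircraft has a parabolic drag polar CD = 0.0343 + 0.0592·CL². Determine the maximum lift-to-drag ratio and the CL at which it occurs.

For CD = CD0 + K·CL², (L/D)max occurs at CL* = √(CD0/K) and equals 1/(2√(K·CD0)).
(L/D)max = 1/(2√(0.0592 × 0.0343)) = 1/(2 × 0.04506) = 11.1
CL* = √(0.0343/0.0592) = 0.761

(L/D)max = 11.1, at CL = 0.761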